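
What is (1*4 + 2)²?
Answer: 36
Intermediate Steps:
(1*4 + 2)² = (4 + 2)² = 6² = 36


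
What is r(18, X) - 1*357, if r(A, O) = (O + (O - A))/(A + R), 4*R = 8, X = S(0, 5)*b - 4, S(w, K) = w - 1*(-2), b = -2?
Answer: -3587/10 ≈ -358.70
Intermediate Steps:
S(w, K) = 2 + w (S(w, K) = w + 2 = 2 + w)
X = -8 (X = (2 + 0)*(-2) - 4 = 2*(-2) - 4 = -4 - 4 = -8)
R = 2 (R = (¼)*8 = 2)
r(A, O) = (-A + 2*O)/(2 + A) (r(A, O) = (O + (O - A))/(A + 2) = (-A + 2*O)/(2 + A))
r(18, X) - 1*357 = (-1*18 + 2*(-8))/(2 + 18) - 1*357 = (-18 - 16)/20 - 357 = (1/20)*(-34) - 357 = -17/10 - 357 = -3587/10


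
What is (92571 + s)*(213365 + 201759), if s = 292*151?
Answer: 56732091212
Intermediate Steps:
s = 44092
(92571 + s)*(213365 + 201759) = (92571 + 44092)*(213365 + 201759) = 136663*415124 = 56732091212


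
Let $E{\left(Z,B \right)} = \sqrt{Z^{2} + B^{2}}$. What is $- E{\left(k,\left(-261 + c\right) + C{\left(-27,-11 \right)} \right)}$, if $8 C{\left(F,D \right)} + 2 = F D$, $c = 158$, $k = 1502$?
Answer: $- \frac{\sqrt{144664097}}{8} \approx -1503.5$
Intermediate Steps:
$C{\left(F,D \right)} = - \frac{1}{4} + \frac{D F}{8}$ ($C{\left(F,D \right)} = - \frac{1}{4} + \frac{F D}{8} = - \frac{1}{4} + \frac{D F}{8}$)
$E{\left(Z,B \right)} = \sqrt{B^{2} + Z^{2}}$
$- E{\left(k,\left(-261 + c\right) + C{\left(-27,-11 \right)} \right)} = - \sqrt{\left(\left(-261 + 158\right) - \left(\frac{1}{4} + \frac{11}{8} \left(-27\right)\right)\right)^{2} + 1502^{2}} = - \sqrt{\left(-103 + \left(- \frac{1}{4} + \frac{297}{8}\right)\right)^{2} + 2256004} = - \sqrt{\left(-103 + \frac{295}{8}\right)^{2} + 2256004} = - \sqrt{\left(- \frac{529}{8}\right)^{2} + 2256004} = - \sqrt{\frac{279841}{64} + 2256004} = - \sqrt{\frac{144664097}{64}} = - \frac{\sqrt{144664097}}{8}$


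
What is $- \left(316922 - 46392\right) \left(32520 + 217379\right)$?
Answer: $-67605176470$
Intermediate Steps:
$- \left(316922 - 46392\right) \left(32520 + 217379\right) = - 270530 \cdot 249899 = \left(-1\right) 67605176470 = -67605176470$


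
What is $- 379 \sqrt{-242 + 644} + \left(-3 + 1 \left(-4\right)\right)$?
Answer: $-7 - 379 \sqrt{402} \approx -7605.9$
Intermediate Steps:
$- 379 \sqrt{-242 + 644} + \left(-3 + 1 \left(-4\right)\right) = - 379 \sqrt{402} - 7 = -7 - 379 \sqrt{402}$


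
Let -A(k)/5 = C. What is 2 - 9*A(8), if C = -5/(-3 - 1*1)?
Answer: 233/4 ≈ 58.250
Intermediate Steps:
C = 5/4 (C = -5/(-3 - 1) = -5/(-4) = -5*(-¼) = 5/4 ≈ 1.2500)
A(k) = -25/4 (A(k) = -5*5/4 = -25/4)
2 - 9*A(8) = 2 - 9*(-25/4) = 2 + 225/4 = 233/4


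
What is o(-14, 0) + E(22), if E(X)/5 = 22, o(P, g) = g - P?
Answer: 124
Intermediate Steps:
E(X) = 110 (E(X) = 5*22 = 110)
o(-14, 0) + E(22) = (0 - 1*(-14)) + 110 = (0 + 14) + 110 = 14 + 110 = 124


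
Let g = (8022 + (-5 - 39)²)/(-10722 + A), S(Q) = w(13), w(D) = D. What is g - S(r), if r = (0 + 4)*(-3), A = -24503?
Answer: -467883/35225 ≈ -13.283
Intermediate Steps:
r = -12 (r = 4*(-3) = -12)
S(Q) = 13
g = -9958/35225 (g = (8022 + (-5 - 39)²)/(-10722 - 24503) = (8022 + (-44)²)/(-35225) = (8022 + 1936)*(-1/35225) = 9958*(-1/35225) = -9958/35225 ≈ -0.28270)
g - S(r) = -9958/35225 - 1*13 = -9958/35225 - 13 = -467883/35225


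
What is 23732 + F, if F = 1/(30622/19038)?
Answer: 363370171/15311 ≈ 23733.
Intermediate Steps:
F = 9519/15311 (F = 1/(30622*(1/19038)) = 1/(15311/9519) = 9519/15311 ≈ 0.62171)
23732 + F = 23732 + 9519/15311 = 363370171/15311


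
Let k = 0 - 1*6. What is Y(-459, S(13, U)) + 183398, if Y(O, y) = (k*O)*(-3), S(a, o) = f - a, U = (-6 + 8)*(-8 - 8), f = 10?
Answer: 175136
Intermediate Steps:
U = -32 (U = 2*(-16) = -32)
S(a, o) = 10 - a
k = -6 (k = 0 - 6 = -6)
Y(O, y) = 18*O (Y(O, y) = -6*O*(-3) = 18*O)
Y(-459, S(13, U)) + 183398 = 18*(-459) + 183398 = -8262 + 183398 = 175136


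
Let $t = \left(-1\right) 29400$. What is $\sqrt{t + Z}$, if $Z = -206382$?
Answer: $3 i \sqrt{26198} \approx 485.57 i$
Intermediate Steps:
$t = -29400$
$\sqrt{t + Z} = \sqrt{-29400 - 206382} = \sqrt{-235782} = 3 i \sqrt{26198}$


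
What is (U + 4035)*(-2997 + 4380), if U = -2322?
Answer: 2369079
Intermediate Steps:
(U + 4035)*(-2997 + 4380) = (-2322 + 4035)*(-2997 + 4380) = 1713*1383 = 2369079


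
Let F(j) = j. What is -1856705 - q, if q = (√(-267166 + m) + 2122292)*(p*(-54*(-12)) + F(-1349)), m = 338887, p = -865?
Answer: 1192448227043 + 1685607*√7969 ≈ 1.1926e+12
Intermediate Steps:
q = -1192450083748 - 1685607*√7969 (q = (√(-267166 + 338887) + 2122292)*(-(-46710)*(-12) - 1349) = (√71721 + 2122292)*(-865*648 - 1349) = (3*√7969 + 2122292)*(-560520 - 1349) = (2122292 + 3*√7969)*(-561869) = -1192450083748 - 1685607*√7969 ≈ -1.1926e+12)
-1856705 - q = -1856705 - (-1192450083748 - 1685607*√7969) = -1856705 + (1192450083748 + 1685607*√7969) = 1192448227043 + 1685607*√7969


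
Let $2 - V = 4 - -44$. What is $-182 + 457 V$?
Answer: $-21204$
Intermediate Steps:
$V = -46$ ($V = 2 - \left(4 - -44\right) = 2 - \left(4 + 44\right) = 2 - 48 = -46$)
$-182 + 457 V = -182 + 457 \left(-46\right) = -182 - 21022 = -21204$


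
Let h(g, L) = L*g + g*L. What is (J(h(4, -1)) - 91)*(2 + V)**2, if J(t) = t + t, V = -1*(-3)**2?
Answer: -5243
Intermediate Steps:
V = -9 (V = -1*9 = -9)
h(g, L) = 2*L*g (h(g, L) = L*g + L*g = 2*L*g)
J(t) = 2*t
(J(h(4, -1)) - 91)*(2 + V)**2 = (2*(2*(-1)*4) - 91)*(2 - 9)**2 = (2*(-8) - 91)*(-7)**2 = (-16 - 91)*49 = -107*49 = -5243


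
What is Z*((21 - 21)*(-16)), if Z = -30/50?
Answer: 0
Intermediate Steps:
Z = -⅗ (Z = -30*1/50 = -⅗ ≈ -0.60000)
Z*((21 - 21)*(-16)) = -3*(21 - 21)*(-16)/5 = -0*(-16) = -⅗*0 = 0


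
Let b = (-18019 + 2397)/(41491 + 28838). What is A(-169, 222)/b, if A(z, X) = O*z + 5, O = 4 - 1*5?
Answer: -6118623/7811 ≈ -783.33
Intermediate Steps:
O = -1 (O = 4 - 5 = -1)
A(z, X) = 5 - z (A(z, X) = -z + 5 = 5 - z)
b = -15622/70329 ≈ -0.22213
A(-169, 222)/b = (5 - 1*(-169))/(-15622/70329) = (5 + 169)*(-70329/15622) = 174*(-70329/15622) = -6118623/7811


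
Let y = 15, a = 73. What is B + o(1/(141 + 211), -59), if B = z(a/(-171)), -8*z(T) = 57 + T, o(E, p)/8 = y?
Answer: 77243/684 ≈ 112.93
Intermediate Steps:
o(E, p) = 120 (o(E, p) = 8*15 = 120)
z(T) = -57/8 - T/8 (z(T) = -(57 + T)/8 = -57/8 - T/8)
B = -4837/684 (B = -57/8 - 73/(8*(-171)) = -57/8 - 73*(-1)/(8*171) = -57/8 - ⅛*(-73/171) = -57/8 + 73/1368 = -4837/684 ≈ -7.0716)
B + o(1/(141 + 211), -59) = -4837/684 + 120 = 77243/684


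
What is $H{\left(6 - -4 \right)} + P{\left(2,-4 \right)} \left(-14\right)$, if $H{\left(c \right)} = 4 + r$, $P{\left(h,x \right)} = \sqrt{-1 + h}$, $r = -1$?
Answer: $-11$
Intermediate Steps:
$H{\left(c \right)} = 3$ ($H{\left(c \right)} = 4 - 1 = 3$)
$H{\left(6 - -4 \right)} + P{\left(2,-4 \right)} \left(-14\right) = 3 + \sqrt{-1 + 2} \left(-14\right) = 3 + \sqrt{1} \left(-14\right) = 3 + 1 \left(-14\right) = 3 - 14 = -11$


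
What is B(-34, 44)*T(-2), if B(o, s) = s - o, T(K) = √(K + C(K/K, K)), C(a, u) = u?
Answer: 156*I ≈ 156.0*I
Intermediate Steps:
T(K) = √2*√K (T(K) = √(K + K) = √(2*K) = √2*√K)
B(-34, 44)*T(-2) = (44 - 1*(-34))*(√2*√(-2)) = (44 + 34)*(√2*(I*√2)) = 78*(2*I) = 156*I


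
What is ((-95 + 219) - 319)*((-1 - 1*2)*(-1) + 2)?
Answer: -975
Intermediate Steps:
((-95 + 219) - 319)*((-1 - 1*2)*(-1) + 2) = (124 - 319)*((-1 - 2)*(-1) + 2) = -195*(-3*(-1) + 2) = -195*(3 + 2) = -195*5 = -975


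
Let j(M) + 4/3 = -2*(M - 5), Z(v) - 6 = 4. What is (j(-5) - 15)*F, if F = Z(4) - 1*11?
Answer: -11/3 ≈ -3.6667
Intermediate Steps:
Z(v) = 10 (Z(v) = 6 + 4 = 10)
F = -1 (F = 10 - 1*11 = 10 - 11 = -1)
j(M) = 26/3 - 2*M (j(M) = -4/3 - 2*(M - 5) = -4/3 - 2*(-5 + M) = -4/3 + (10 - 2*M) = 26/3 - 2*M)
(j(-5) - 15)*F = ((26/3 - 2*(-5)) - 15)*(-1) = ((26/3 + 10) - 15)*(-1) = (56/3 - 15)*(-1) = (11/3)*(-1) = -11/3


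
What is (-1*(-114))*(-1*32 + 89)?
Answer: 6498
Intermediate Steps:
(-1*(-114))*(-1*32 + 89) = 114*(-32 + 89) = 114*57 = 6498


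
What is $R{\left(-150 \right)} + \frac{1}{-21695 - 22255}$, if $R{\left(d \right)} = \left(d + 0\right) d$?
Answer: $\frac{988874999}{43950} \approx 22500.0$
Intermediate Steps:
$R{\left(d \right)} = d^{2}$ ($R{\left(d \right)} = d d = d^{2}$)
$R{\left(-150 \right)} + \frac{1}{-21695 - 22255} = \left(-150\right)^{2} + \frac{1}{-21695 - 22255} = 22500 + \frac{1}{-43950} = 22500 - \frac{1}{43950} = \frac{988874999}{43950}$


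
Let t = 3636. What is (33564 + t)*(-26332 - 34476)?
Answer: -2262057600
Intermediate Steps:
(33564 + t)*(-26332 - 34476) = (33564 + 3636)*(-26332 - 34476) = 37200*(-60808) = -2262057600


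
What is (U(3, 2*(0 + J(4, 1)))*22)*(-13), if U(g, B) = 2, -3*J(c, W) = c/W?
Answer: -572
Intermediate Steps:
J(c, W) = -c/(3*W)
(U(3, 2*(0 + J(4, 1)))*22)*(-13) = (2*22)*(-13) = 44*(-13) = -572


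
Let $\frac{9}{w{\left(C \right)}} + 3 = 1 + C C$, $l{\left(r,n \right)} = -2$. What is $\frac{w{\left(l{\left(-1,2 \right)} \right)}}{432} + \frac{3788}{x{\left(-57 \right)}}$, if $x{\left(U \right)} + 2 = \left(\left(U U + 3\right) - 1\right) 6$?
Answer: $\frac{23947}{117024} \approx 0.20463$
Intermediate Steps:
$x{\left(U \right)} = 10 + 6 U^{2}$ ($x{\left(U \right)} = -2 + \left(\left(U U + 3\right) - 1\right) 6 = -2 + \left(\left(U^{2} + 3\right) - 1\right) 6 = -2 + \left(\left(3 + U^{2}\right) - 1\right) 6 = -2 + \left(2 + U^{2}\right) 6 = -2 + \left(12 + 6 U^{2}\right) = 10 + 6 U^{2}$)
$w{\left(C \right)} = \frac{9}{-2 + C^{2}}$ ($w{\left(C \right)} = \frac{9}{-3 + \left(1 + C C\right)} = \frac{9}{-3 + \left(1 + C^{2}\right)} = \frac{9}{-2 + C^{2}}$)
$\frac{w{\left(l{\left(-1,2 \right)} \right)}}{432} + \frac{3788}{x{\left(-57 \right)}} = \frac{9 \frac{1}{-2 + \left(-2\right)^{2}}}{432} + \frac{3788}{10 + 6 \left(-57\right)^{2}} = \frac{9}{-2 + 4} \cdot \frac{1}{432} + \frac{3788}{10 + 6 \cdot 3249} = \frac{9}{2} \cdot \frac{1}{432} + \frac{3788}{10 + 19494} = 9 \cdot \frac{1}{2} \cdot \frac{1}{432} + \frac{3788}{19504} = \frac{9}{2} \cdot \frac{1}{432} + 3788 \cdot \frac{1}{19504} = \frac{1}{96} + \frac{947}{4876} = \frac{23947}{117024}$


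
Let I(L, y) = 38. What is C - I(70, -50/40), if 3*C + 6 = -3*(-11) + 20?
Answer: -67/3 ≈ -22.333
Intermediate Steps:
C = 47/3 (C = -2 + (-3*(-11) + 20)/3 = -2 + (33 + 20)/3 = -2 + (⅓)*53 = -2 + 53/3 = 47/3 ≈ 15.667)
C - I(70, -50/40) = 47/3 - 1*38 = 47/3 - 38 = -67/3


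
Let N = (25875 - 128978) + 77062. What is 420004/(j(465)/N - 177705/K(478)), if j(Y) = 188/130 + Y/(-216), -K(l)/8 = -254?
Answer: -13001415980230080/2707154464447 ≈ -4802.6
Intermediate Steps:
K(l) = 2032 (K(l) = -8*(-254) = 2032)
j(Y) = 94/65 - Y/216 (j(Y) = 188*(1/130) + Y*(-1/216) = 94/65 - Y/216)
N = -26041 (N = -103103 + 77062 = -26041)
420004/(j(465)/N - 177705/K(478)) = 420004/((94/65 - 1/216*465)/(-26041) - 177705/2032) = 420004/((94/65 - 155/72)*(-1/26041) - 177705*1/2032) = 420004/(-3307/4680*(-1/26041) - 177705/2032) = 420004/(3307/121871880 - 177705/2032) = 420004/(-2707154464447/30955457520) = 420004*(-30955457520/2707154464447) = -13001415980230080/2707154464447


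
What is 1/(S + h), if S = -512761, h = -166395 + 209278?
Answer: -1/469878 ≈ -2.1282e-6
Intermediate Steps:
h = 42883
1/(S + h) = 1/(-512761 + 42883) = 1/(-469878) = -1/469878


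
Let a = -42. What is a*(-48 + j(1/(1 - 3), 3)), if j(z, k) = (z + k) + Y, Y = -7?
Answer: 2205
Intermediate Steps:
j(z, k) = -7 + k + z (j(z, k) = (z + k) - 7 = (k + z) - 7 = -7 + k + z)
a*(-48 + j(1/(1 - 3), 3)) = -42*(-48 + (-7 + 3 + 1/(1 - 3))) = -42*(-48 + (-7 + 3 + 1/(-2))) = -42*(-48 + (-7 + 3 - ½)) = -42*(-48 - 9/2) = -42*(-105/2) = 2205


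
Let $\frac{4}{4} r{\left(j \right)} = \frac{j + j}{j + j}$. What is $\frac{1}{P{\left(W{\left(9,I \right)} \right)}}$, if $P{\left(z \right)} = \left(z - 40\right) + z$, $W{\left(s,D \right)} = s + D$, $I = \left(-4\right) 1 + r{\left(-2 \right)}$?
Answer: $- \frac{1}{28} \approx -0.035714$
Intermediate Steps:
$r{\left(j \right)} = 1$ ($r{\left(j \right)} = \frac{j + j}{j + j} = \frac{2 j}{2 j} = 2 j \frac{1}{2 j} = 1$)
$I = -3$ ($I = \left(-4\right) 1 + 1 = -4 + 1 = -3$)
$W{\left(s,D \right)} = D + s$
$P{\left(z \right)} = -40 + 2 z$ ($P{\left(z \right)} = \left(-40 + z\right) + z = -40 + 2 z$)
$\frac{1}{P{\left(W{\left(9,I \right)} \right)}} = \frac{1}{-40 + 2 \left(-3 + 9\right)} = \frac{1}{-40 + 2 \cdot 6} = \frac{1}{-40 + 12} = \frac{1}{-28} = - \frac{1}{28}$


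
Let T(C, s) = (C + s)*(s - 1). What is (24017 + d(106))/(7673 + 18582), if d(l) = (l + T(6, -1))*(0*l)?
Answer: 24017/26255 ≈ 0.91476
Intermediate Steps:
T(C, s) = (-1 + s)*(C + s) (T(C, s) = (C + s)*(-1 + s) = (-1 + s)*(C + s))
d(l) = 0 (d(l) = (l + ((-1)² - 1*6 - 1*(-1) + 6*(-1)))*(0*l) = (l + (1 - 6 + 1 - 6))*0 = (l - 10)*0 = (-10 + l)*0 = 0)
(24017 + d(106))/(7673 + 18582) = (24017 + 0)/(7673 + 18582) = 24017/26255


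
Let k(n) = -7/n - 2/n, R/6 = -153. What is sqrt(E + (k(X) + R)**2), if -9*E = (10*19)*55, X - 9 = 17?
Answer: sqrt(5123935961)/78 ≈ 917.71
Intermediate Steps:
X = 26 (X = 9 + 17 = 26)
R = -918 (R = 6*(-153) = -918)
k(n) = -9/n
E = -10450/9 (E = -10*19*55/9 = -190*55/9 = -1/9*10450 = -10450/9 ≈ -1161.1)
sqrt(E + (k(X) + R)**2) = sqrt(-10450/9 + (-9/26 - 918)**2) = sqrt(-10450/9 + (-23877/26)**2) = sqrt(-10450/9 + 570111129/676) = sqrt(5123935961/6084) = sqrt(5123935961)/78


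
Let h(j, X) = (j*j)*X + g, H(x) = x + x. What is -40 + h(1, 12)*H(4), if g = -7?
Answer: 0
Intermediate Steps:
H(x) = 2*x
h(j, X) = -7 + X*j² (h(j, X) = (j*j)*X - 7 = j²*X - 7 = X*j² - 7 = -7 + X*j²)
-40 + h(1, 12)*H(4) = -40 + (-7 + 12*1²)*(2*4) = -40 + (-7 + 12*1)*8 = -40 + (-7 + 12)*8 = -40 + 5*8 = -40 + 40 = 0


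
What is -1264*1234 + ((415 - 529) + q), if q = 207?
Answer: -1559683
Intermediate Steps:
-1264*1234 + ((415 - 529) + q) = -1264*1234 + ((415 - 529) + 207) = -1559776 + (-114 + 207) = -1559776 + 93 = -1559683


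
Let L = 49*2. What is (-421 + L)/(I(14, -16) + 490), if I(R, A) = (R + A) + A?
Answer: -323/472 ≈ -0.68432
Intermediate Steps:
L = 98
I(R, A) = R + 2*A (I(R, A) = (A + R) + A = R + 2*A)
(-421 + L)/(I(14, -16) + 490) = (-421 + 98)/((14 + 2*(-16)) + 490) = -323/((14 - 32) + 490) = -323/(-18 + 490) = -323/472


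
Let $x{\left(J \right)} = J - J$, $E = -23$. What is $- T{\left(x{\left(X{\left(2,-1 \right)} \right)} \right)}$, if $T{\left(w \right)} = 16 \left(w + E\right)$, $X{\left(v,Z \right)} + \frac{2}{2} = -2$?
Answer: $368$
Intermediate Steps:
$X{\left(v,Z \right)} = -3$ ($X{\left(v,Z \right)} = -1 - 2 = -3$)
$x{\left(J \right)} = 0$
$T{\left(w \right)} = -368 + 16 w$ ($T{\left(w \right)} = 16 \left(w - 23\right) = 16 \left(-23 + w\right) = -368 + 16 w$)
$- T{\left(x{\left(X{\left(2,-1 \right)} \right)} \right)} = - (-368 + 16 \cdot 0) = - (-368 + 0) = \left(-1\right) \left(-368\right) = 368$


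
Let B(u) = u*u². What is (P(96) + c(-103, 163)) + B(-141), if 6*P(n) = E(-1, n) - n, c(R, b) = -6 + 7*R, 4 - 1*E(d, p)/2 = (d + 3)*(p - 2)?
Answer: -8412076/3 ≈ -2.8040e+6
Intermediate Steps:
E(d, p) = 8 - 2*(-2 + p)*(3 + d) (E(d, p) = 8 - 2*(d + 3)*(p - 2) = 8 - 2*(3 + d)*(-2 + p) = 8 - 2*(-2 + p)*(3 + d))
B(u) = u³
P(n) = 8/3 - 5*n/6 (P(n) = ((20 - 6*n + 4*(-1) - 2*(-1)*n) - n)/6 = ((20 - 6*n - 4 + 2*n) - n)/6 = ((16 - 4*n) - n)/6 = (16 - 5*n)/6 = 8/3 - 5*n/6)
(P(96) + c(-103, 163)) + B(-141) = ((8/3 - ⅚*96) + (-6 + 7*(-103))) + (-141)³ = ((8/3 - 80) + (-6 - 721)) - 2803221 = (-232/3 - 727) - 2803221 = -2413/3 - 2803221 = -8412076/3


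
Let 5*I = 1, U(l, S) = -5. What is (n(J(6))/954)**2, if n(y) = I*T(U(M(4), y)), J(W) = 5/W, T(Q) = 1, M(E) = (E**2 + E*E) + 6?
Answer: 1/22752900 ≈ 4.3950e-8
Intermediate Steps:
M(E) = 6 + 2*E**2 (M(E) = (E**2 + E**2) + 6 = 2*E**2 + 6 = 6 + 2*E**2)
I = 1/5 (I = (1/5)*1 = 1/5 ≈ 0.20000)
n(y) = 1/5 (n(y) = (1/5)*1 = 1/5)
(n(J(6))/954)**2 = ((1/5)/954)**2 = ((1/5)*(1/954))**2 = (1/4770)**2 = 1/22752900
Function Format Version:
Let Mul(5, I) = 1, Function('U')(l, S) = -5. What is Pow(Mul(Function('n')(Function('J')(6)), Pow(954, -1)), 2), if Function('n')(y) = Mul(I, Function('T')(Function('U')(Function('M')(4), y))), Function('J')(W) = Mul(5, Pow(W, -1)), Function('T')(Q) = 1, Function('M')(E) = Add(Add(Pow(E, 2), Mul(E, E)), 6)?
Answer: Rational(1, 22752900) ≈ 4.3950e-8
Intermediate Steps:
Function('M')(E) = Add(6, Mul(2, Pow(E, 2))) (Function('M')(E) = Add(Add(Pow(E, 2), Pow(E, 2)), 6) = Add(Mul(2, Pow(E, 2)), 6) = Add(6, Mul(2, Pow(E, 2))))
I = Rational(1, 5) (I = Mul(Rational(1, 5), 1) = Rational(1, 5) ≈ 0.20000)
Function('n')(y) = Rational(1, 5) (Function('n')(y) = Mul(Rational(1, 5), 1) = Rational(1, 5))
Pow(Mul(Function('n')(Function('J')(6)), Pow(954, -1)), 2) = Pow(Mul(Rational(1, 5), Pow(954, -1)), 2) = Pow(Mul(Rational(1, 5), Rational(1, 954)), 2) = Pow(Rational(1, 4770), 2) = Rational(1, 22752900)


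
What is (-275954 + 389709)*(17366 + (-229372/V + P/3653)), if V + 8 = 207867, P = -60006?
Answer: 1498477340531081060/759308927 ≈ 1.9735e+9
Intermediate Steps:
V = 207859 (V = -8 + 207867 = 207859)
(-275954 + 389709)*(17366 + (-229372/V + P/3653)) = (-275954 + 389709)*(17366 + (-229372/207859 - 60006/3653)) = 113755*(17366 + (-229372*1/207859 - 60006*1/3653)) = 113755*(17366 + (-229372/207859 - 60006/3653)) = 113755*(17366 - 13310683070/759308927) = 113755*(13172848143212/759308927) = 1498477340531081060/759308927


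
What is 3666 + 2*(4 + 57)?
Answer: 3788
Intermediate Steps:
3666 + 2*(4 + 57) = 3666 + 2*61 = 3666 + 122 = 3788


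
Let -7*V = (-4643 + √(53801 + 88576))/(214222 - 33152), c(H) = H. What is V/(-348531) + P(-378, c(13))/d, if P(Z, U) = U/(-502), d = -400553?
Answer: 1202317729703/22206988546846321785 + √142377/441759557190 ≈ 5.4996e-8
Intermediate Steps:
P(Z, U) = -U/502 (P(Z, U) = U*(-1/502) = -U/502)
V = 4643/1267490 - √142377/1267490 (V = -(-4643 + √(53801 + 88576))/(7*(214222 - 33152)) = -(-4643 + √142377)/(7*181070) = -(-4643/181070 + √142377/181070)/7 = 4643/1267490 - √142377/1267490 ≈ 0.0033654)
V/(-348531) + P(-378, c(13))/d = (4643/1267490 - √142377/1267490)/(-348531) - 1/502*13/(-400553) = (4643/1267490 - √142377/1267490)*(-1/348531) - 13/502*(-1/400553) = (-4643/441759557190 + √142377/441759557190) + 13/201077606 = 1202317729703/22206988546846321785 + √142377/441759557190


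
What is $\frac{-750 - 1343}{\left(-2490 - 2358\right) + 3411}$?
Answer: $\frac{2093}{1437} \approx 1.4565$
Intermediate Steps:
$\frac{-750 - 1343}{\left(-2490 - 2358\right) + 3411} = - \frac{2093}{-4848 + 3411} = - \frac{2093}{-1437} = \left(-2093\right) \left(- \frac{1}{1437}\right) = \frac{2093}{1437}$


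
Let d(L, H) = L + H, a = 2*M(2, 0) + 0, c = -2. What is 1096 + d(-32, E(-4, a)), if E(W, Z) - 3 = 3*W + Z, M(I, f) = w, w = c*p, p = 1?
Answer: 1051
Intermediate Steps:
w = -2 (w = -2*1 = -2)
M(I, f) = -2
a = -4 (a = 2*(-2) + 0 = -4 + 0 = -4)
E(W, Z) = 3 + Z + 3*W (E(W, Z) = 3 + (3*W + Z) = 3 + (Z + 3*W) = 3 + Z + 3*W)
d(L, H) = H + L
1096 + d(-32, E(-4, a)) = 1096 + ((3 - 4 + 3*(-4)) - 32) = 1096 + ((3 - 4 - 12) - 32) = 1096 + (-13 - 32) = 1096 - 45 = 1051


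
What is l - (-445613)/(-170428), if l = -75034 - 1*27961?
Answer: -17553677473/170428 ≈ -1.0300e+5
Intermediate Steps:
l = -102995 (l = -75034 - 27961 = -102995)
l - (-445613)/(-170428) = -102995 - (-445613)/(-170428) = -102995 - (-445613)*(-1)/170428 = -102995 - 1*445613/170428 = -102995 - 445613/170428 = -17553677473/170428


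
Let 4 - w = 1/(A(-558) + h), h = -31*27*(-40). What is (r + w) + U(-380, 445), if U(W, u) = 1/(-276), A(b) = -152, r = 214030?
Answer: 492199427087/2299632 ≈ 2.1403e+5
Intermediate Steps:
h = 33480 (h = -837*(-40) = 33480)
U(W, u) = -1/276
w = 133311/33328 (w = 4 - 1/(-152 + 33480) = 4 - 1/33328 = 133311/33328 ≈ 4.0000)
(r + w) + U(-380, 445) = (214030 + 133311/33328) - 1/276 = 7133325151/33328 - 1/276 = 492199427087/2299632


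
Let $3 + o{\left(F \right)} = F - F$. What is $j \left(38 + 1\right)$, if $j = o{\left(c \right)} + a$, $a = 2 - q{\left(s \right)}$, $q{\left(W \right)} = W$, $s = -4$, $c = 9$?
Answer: $117$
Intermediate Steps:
$o{\left(F \right)} = -3$ ($o{\left(F \right)} = -3 + \left(F - F\right) = -3 + 0 = -3$)
$a = 6$ ($a = 2 - -4 = 2 + 4 = 6$)
$j = 3$ ($j = -3 + 6 = 3$)
$j \left(38 + 1\right) = 3 \left(38 + 1\right) = 3 \cdot 39 = 117$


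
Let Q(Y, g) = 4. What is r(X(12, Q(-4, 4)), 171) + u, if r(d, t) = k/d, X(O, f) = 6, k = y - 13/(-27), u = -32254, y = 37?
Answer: -2612068/81 ≈ -32248.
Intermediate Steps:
k = 1012/27 (k = 37 - 13/(-27) = 37 - 13*(-1)/27 = 37 - 1*(-13/27) = 37 + 13/27 = 1012/27 ≈ 37.482)
r(d, t) = 1012/(27*d)
r(X(12, Q(-4, 4)), 171) + u = (1012/27)/6 - 32254 = (1012/27)*(1/6) - 32254 = 506/81 - 32254 = -2612068/81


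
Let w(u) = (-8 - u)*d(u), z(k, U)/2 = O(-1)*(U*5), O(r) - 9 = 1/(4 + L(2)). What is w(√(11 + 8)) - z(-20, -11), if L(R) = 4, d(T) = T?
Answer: 3939/4 - 8*√19 ≈ 949.88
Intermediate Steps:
O(r) = 73/8 (O(r) = 9 + 1/(4 + 4) = 9 + 1/8 = 9 + ⅛ = 73/8)
z(k, U) = 365*U/4 (z(k, U) = 2*(73*(U*5)/8) = 2*(73*(5*U)/8) = 2*(365*U/8) = 365*U/4)
w(u) = u*(-8 - u) (w(u) = (-8 - u)*u = u*(-8 - u))
w(√(11 + 8)) - z(-20, -11) = -√(11 + 8)*(8 + √(11 + 8)) - 365*(-11)/4 = -√19*(8 + √19) - 1*(-4015/4) = -√19*(8 + √19) + 4015/4 = 4015/4 - √19*(8 + √19)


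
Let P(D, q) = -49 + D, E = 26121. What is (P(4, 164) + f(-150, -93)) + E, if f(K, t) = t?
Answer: 25983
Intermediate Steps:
(P(4, 164) + f(-150, -93)) + E = ((-49 + 4) - 93) + 26121 = (-45 - 93) + 26121 = -138 + 26121 = 25983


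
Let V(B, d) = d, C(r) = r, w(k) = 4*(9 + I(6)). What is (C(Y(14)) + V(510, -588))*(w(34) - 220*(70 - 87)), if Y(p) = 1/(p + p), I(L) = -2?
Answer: -15508146/7 ≈ -2.2154e+6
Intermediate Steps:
w(k) = 28 (w(k) = 4*(9 - 2) = 4*7 = 28)
Y(p) = 1/(2*p)
(C(Y(14)) + V(510, -588))*(w(34) - 220*(70 - 87)) = ((1/2)/14 - 588)*(28 - 220*(70 - 87)) = ((1/2)*(1/14) - 588)*(28 - 220*(-17)) = (1/28 - 588)*(28 + 3740) = -16463/28*3768 = -15508146/7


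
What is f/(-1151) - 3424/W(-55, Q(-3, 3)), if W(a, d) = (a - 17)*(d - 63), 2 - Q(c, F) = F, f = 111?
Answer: -139141/165744 ≈ -0.83949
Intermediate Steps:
Q(c, F) = 2 - F
W(a, d) = (-63 + d)*(-17 + a) (W(a, d) = (-17 + a)*(-63 + d) = (-63 + d)*(-17 + a))
f/(-1151) - 3424/W(-55, Q(-3, 3)) = 111/(-1151) - 3424/(1071 - 63*(-55) - 17*(2 - 1*3) - 55*(2 - 1*3)) = 111*(-1/1151) - 3424/(1071 + 3465 - 17*(2 - 3) - 55*(2 - 3)) = -111/1151 - 3424/(1071 + 3465 - 17*(-1) - 55*(-1)) = -111/1151 - 3424/(1071 + 3465 + 17 + 55) = -111/1151 - 3424/4608 = -111/1151 - 3424*1/4608 = -111/1151 - 107/144 = -139141/165744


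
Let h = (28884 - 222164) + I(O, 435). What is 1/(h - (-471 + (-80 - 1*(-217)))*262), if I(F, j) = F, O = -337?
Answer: -1/106109 ≈ -9.4243e-6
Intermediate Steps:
h = -193617 (h = (28884 - 222164) - 337 = -193280 - 337 = -193617)
1/(h - (-471 + (-80 - 1*(-217)))*262) = 1/(-193617 - (-471 + (-80 - 1*(-217)))*262) = 1/(-193617 - (-471 + (-80 + 217))*262) = 1/(-193617 - (-471 + 137)*262) = 1/(-193617 - (-334)*262) = 1/(-193617 - 1*(-87508)) = 1/(-193617 + 87508) = 1/(-106109) = -1/106109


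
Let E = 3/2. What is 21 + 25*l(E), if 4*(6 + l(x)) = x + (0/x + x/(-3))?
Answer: -491/4 ≈ -122.75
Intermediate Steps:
E = 3/2 (E = 3*(½) = 3/2 ≈ 1.5000)
l(x) = -6 + x/6 (l(x) = -6 + (x + (0/x + x/(-3)))/4 = -6 + (x + (0 + x*(-⅓)))/4 = -6 + (x + (0 - x/3))/4 = -6 + (x - x/3)/4 = -6 + (2*x/3)/4 = -6 + x/6)
21 + 25*l(E) = 21 + 25*(-6 + (⅙)*(3/2)) = 21 + 25*(-6 + ¼) = 21 + 25*(-23/4) = 21 - 575/4 = -491/4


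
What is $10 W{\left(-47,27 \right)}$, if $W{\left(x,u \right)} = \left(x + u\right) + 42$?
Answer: $220$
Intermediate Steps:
$W{\left(x,u \right)} = 42 + u + x$ ($W{\left(x,u \right)} = \left(u + x\right) + 42 = 42 + u + x$)
$10 W{\left(-47,27 \right)} = 10 \left(42 + 27 - 47\right) = 10 \cdot 22 = 220$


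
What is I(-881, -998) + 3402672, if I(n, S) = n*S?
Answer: 4281910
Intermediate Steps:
I(n, S) = S*n
I(-881, -998) + 3402672 = -998*(-881) + 3402672 = 879238 + 3402672 = 4281910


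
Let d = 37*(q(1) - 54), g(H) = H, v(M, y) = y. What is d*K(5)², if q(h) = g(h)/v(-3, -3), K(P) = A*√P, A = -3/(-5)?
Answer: -18093/5 ≈ -3618.6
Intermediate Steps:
A = ⅗ (A = -3*(-⅕) = ⅗ ≈ 0.60000)
K(P) = 3*√P/5
q(h) = -h/3 (q(h) = h/(-3) = h*(-⅓) = -h/3)
d = -6031/3 (d = 37*(-⅓*1 - 54) = 37*(-⅓ - 54) = 37*(-163/3) = -6031/3 ≈ -2010.3)
d*K(5)² = -6031*(3*√5/5)²/3 = -6031/3*9/5 = -18093/5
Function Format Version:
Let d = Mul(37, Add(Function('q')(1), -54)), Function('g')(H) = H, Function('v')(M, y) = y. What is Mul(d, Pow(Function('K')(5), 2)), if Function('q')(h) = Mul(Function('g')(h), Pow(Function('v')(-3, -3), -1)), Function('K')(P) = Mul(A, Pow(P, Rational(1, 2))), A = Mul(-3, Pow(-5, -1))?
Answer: Rational(-18093, 5) ≈ -3618.6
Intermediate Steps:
A = Rational(3, 5) (A = Mul(-3, Rational(-1, 5)) = Rational(3, 5) ≈ 0.60000)
Function('K')(P) = Mul(Rational(3, 5), Pow(P, Rational(1, 2)))
Function('q')(h) = Mul(Rational(-1, 3), h) (Function('q')(h) = Mul(h, Pow(-3, -1)) = Mul(h, Rational(-1, 3)) = Mul(Rational(-1, 3), h))
d = Rational(-6031, 3) (d = Mul(37, Add(Mul(Rational(-1, 3), 1), -54)) = Mul(37, Add(Rational(-1, 3), -54)) = Mul(37, Rational(-163, 3)) = Rational(-6031, 3) ≈ -2010.3)
Mul(d, Pow(Function('K')(5), 2)) = Mul(Rational(-6031, 3), Pow(Mul(Rational(3, 5), Pow(5, Rational(1, 2))), 2)) = Mul(Rational(-6031, 3), Rational(9, 5)) = Rational(-18093, 5)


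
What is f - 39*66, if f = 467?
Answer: -2107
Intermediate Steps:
f - 39*66 = 467 - 39*66 = 467 - 2574 = -2107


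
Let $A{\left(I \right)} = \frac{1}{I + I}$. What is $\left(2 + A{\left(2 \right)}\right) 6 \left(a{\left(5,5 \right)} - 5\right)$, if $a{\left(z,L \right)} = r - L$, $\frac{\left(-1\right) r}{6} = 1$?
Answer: $-216$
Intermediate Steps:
$r = -6$ ($r = \left(-6\right) 1 = -6$)
$a{\left(z,L \right)} = -6 - L$
$A{\left(I \right)} = \frac{1}{2 I}$
$\left(2 + A{\left(2 \right)}\right) 6 \left(a{\left(5,5 \right)} - 5\right) = \left(2 + \frac{1}{2 \cdot 2}\right) 6 \left(\left(-6 - 5\right) - 5\right) = \left(2 + \frac{1}{2} \cdot \frac{1}{2}\right) 6 \left(\left(-6 - 5\right) - 5\right) = \left(2 + \frac{1}{4}\right) 6 \left(-11 - 5\right) = \frac{9}{4} \cdot 6 \left(-16\right) = \frac{27}{2} \left(-16\right) = -216$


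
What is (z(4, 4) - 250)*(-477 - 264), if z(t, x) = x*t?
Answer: 173394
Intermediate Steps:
z(t, x) = t*x
(z(4, 4) - 250)*(-477 - 264) = (4*4 - 250)*(-477 - 264) = (16 - 250)*(-741) = -234*(-741) = 173394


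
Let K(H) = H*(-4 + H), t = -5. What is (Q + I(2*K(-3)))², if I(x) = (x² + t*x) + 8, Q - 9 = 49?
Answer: 2624400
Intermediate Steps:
Q = 58 (Q = 9 + 49 = 58)
I(x) = 8 + x² - 5*x (I(x) = (x² - 5*x) + 8 = 8 + x² - 5*x)
(Q + I(2*K(-3)))² = (58 + (8 + (2*(-3*(-4 - 3)))² - 10*(-3*(-4 - 3))))² = (58 + (8 + (2*(-3*(-7)))² - 10*(-3*(-7))))² = (58 + (8 + (2*21)² - 10*21))² = (58 + (8 + 42² - 5*42))² = (58 + (8 + 1764 - 210))² = (58 + 1562)² = 1620² = 2624400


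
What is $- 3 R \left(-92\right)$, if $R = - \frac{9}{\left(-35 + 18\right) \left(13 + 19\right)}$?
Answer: $\frac{621}{136} \approx 4.5662$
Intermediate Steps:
$R = \frac{9}{544}$ ($R = - \frac{9}{\left(-17\right) 32} = - \frac{9}{-544} = \left(-9\right) \left(- \frac{1}{544}\right) = \frac{9}{544} \approx 0.016544$)
$- 3 R \left(-92\right) = \left(-3\right) \frac{9}{544} \left(-92\right) = \left(- \frac{27}{544}\right) \left(-92\right) = \frac{621}{136}$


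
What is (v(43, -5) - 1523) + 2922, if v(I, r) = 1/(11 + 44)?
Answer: 76946/55 ≈ 1399.0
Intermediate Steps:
v(I, r) = 1/55
(v(43, -5) - 1523) + 2922 = (1/55 - 1523) + 2922 = -83764/55 + 2922 = 76946/55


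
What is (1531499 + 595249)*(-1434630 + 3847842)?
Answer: 5132293794576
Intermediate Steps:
(1531499 + 595249)*(-1434630 + 3847842) = 2126748*2413212 = 5132293794576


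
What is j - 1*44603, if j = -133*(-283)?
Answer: -6964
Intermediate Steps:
j = 37639
j - 1*44603 = 37639 - 1*44603 = 37639 - 44603 = -6964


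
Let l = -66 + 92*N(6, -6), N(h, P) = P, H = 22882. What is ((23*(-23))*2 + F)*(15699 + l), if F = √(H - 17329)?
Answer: -15955698 + 45243*√617 ≈ -1.4832e+7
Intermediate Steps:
F = 3*√617 (F = √(22882 - 17329) = √5553 = 3*√617 ≈ 74.518)
l = -618 (l = -66 + 92*(-6) = -66 - 552 = -618)
((23*(-23))*2 + F)*(15699 + l) = ((23*(-23))*2 + 3*√617)*(15699 - 618) = (-529*2 + 3*√617)*15081 = (-1058 + 3*√617)*15081 = -15955698 + 45243*√617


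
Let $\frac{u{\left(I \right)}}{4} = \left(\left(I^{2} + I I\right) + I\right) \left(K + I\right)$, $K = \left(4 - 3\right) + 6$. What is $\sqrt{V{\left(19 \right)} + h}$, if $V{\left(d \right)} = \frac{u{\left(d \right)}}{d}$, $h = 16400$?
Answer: $2 \sqrt{5114} \approx 143.02$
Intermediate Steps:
$K = 7$ ($K = 1 + 6 = 7$)
$u{\left(I \right)} = 4 \left(7 + I\right) \left(I + 2 I^{2}\right)$ ($u{\left(I \right)} = 4 \left(\left(I^{2} + I I\right) + I\right) \left(7 + I\right) = 4 \left(\left(I^{2} + I^{2}\right) + I\right) \left(7 + I\right) = 4 \left(2 I^{2} + I\right) \left(7 + I\right) = 4 \left(I + 2 I^{2}\right) \left(7 + I\right) = 4 \left(7 + I\right) \left(I + 2 I^{2}\right)$)
$V{\left(d \right)} = 28 + 8 d^{2} + 60 d$ ($V{\left(d \right)} = \frac{4 d \left(7 + 2 d^{2} + 15 d\right)}{d} = 28 + 8 d^{2} + 60 d$)
$\sqrt{V{\left(19 \right)} + h} = \sqrt{\left(28 + 8 \cdot 19^{2} + 60 \cdot 19\right) + 16400} = \sqrt{\left(28 + 8 \cdot 361 + 1140\right) + 16400} = \sqrt{\left(28 + 2888 + 1140\right) + 16400} = \sqrt{4056 + 16400} = \sqrt{20456} = 2 \sqrt{5114}$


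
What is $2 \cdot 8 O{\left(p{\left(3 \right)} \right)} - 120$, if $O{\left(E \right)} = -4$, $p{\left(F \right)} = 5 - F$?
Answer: $-184$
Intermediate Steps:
$2 \cdot 8 O{\left(p{\left(3 \right)} \right)} - 120 = 2 \cdot 8 \left(-4\right) - 120 = 16 \left(-4\right) - 120 = -64 - 120 = -184$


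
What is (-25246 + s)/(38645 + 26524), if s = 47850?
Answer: 22604/65169 ≈ 0.34685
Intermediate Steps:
(-25246 + s)/(38645 + 26524) = (-25246 + 47850)/(38645 + 26524) = 22604/65169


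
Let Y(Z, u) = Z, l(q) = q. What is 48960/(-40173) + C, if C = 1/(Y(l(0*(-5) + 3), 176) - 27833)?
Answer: -454198991/372671530 ≈ -1.2188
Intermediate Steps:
C = -1/27830 (C = 1/((0*(-5) + 3) - 27833) = 1/((0 + 3) - 27833) = 1/(3 - 27833) = 1/(-27830) = -1/27830 ≈ -3.5932e-5)
48960/(-40173) + C = 48960/(-40173) - 1/27830 = 48960*(-1/40173) - 1/27830 = -16320/13391 - 1/27830 = -454198991/372671530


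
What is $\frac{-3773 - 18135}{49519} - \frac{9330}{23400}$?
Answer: $- \frac{32488649}{38624820} \approx -0.84113$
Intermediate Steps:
$\frac{-3773 - 18135}{49519} - \frac{9330}{23400} = \left(-3773 - 18135\right) \frac{1}{49519} - \frac{311}{780} = \left(-21908\right) \frac{1}{49519} - \frac{311}{780} = - \frac{21908}{49519} - \frac{311}{780} = - \frac{32488649}{38624820}$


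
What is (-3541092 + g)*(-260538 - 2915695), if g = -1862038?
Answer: 17161599809290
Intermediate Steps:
(-3541092 + g)*(-260538 - 2915695) = (-3541092 - 1862038)*(-260538 - 2915695) = -5403130*(-3176233) = 17161599809290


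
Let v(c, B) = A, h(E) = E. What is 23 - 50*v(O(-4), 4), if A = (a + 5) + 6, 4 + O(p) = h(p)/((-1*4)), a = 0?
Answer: -527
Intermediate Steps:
O(p) = -4 - p/4 (O(p) = -4 + p/((-1*4)) = -4 + p/(-4) = -4 + p*(-1/4) = -4 - p/4)
A = 11 (A = (0 + 5) + 6 = 5 + 6 = 11)
v(c, B) = 11
23 - 50*v(O(-4), 4) = 23 - 50*11 = 23 - 550 = -527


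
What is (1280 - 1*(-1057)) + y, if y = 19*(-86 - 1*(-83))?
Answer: 2280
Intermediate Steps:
y = -57 (y = 19*(-86 + 83) = 19*(-3) = -57)
(1280 - 1*(-1057)) + y = (1280 - 1*(-1057)) - 57 = (1280 + 1057) - 57 = 2337 - 57 = 2280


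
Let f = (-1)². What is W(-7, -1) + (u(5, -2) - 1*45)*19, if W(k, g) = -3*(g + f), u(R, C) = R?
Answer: -760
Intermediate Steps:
f = 1
W(k, g) = -3 - 3*g (W(k, g) = -3*(g + 1) = -3*(1 + g) = -3 - 3*g)
W(-7, -1) + (u(5, -2) - 1*45)*19 = (-3 - 3*(-1)) + (5 - 1*45)*19 = (-3 + 3) + (5 - 45)*19 = 0 - 40*19 = 0 - 760 = -760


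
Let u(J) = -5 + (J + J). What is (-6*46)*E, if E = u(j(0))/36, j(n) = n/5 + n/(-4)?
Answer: 115/3 ≈ 38.333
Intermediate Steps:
j(n) = -n/20 (j(n) = n*(1/5) + n*(-1/4) = n/5 - n/4 = -n/20)
u(J) = -5 + 2*J
E = -5/36 (E = (-5 + 2*(-1/20*0))/36 = (-5 + 2*0)*(1/36) = (-5 + 0)*(1/36) = -5*1/36 = -5/36 ≈ -0.13889)
(-6*46)*E = -6*46*(-5/36) = -276*(-5/36) = 115/3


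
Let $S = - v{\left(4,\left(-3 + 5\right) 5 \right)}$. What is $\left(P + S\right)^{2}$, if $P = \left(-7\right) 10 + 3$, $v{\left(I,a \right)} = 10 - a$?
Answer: $4489$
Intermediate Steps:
$S = 0$ ($S = - (10 - \left(-3 + 5\right) 5) = - (10 - 2 \cdot 5) = - (10 - 10) = \left(-1\right) 0 = 0$)
$P = -67$ ($P = -70 + 3 = -67$)
$\left(P + S\right)^{2} = \left(-67 + 0\right)^{2} = \left(-67\right)^{2} = 4489$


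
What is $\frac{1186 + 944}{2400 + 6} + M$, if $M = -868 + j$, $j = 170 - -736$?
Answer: $\frac{15593}{401} \approx 38.885$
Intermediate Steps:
$j = 906$ ($j = 170 + 736 = 906$)
$M = 38$ ($M = -868 + 906 = 38$)
$\frac{1186 + 944}{2400 + 6} + M = \frac{1186 + 944}{2400 + 6} + 38 = \frac{2130}{2406} + 38 = 2130 \cdot \frac{1}{2406} + 38 = \frac{355}{401} + 38 = \frac{15593}{401}$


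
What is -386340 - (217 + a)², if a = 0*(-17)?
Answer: -433429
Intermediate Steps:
a = 0
-386340 - (217 + a)² = -386340 - (217 + 0)² = -386340 - 1*217² = -386340 - 1*47089 = -386340 - 47089 = -433429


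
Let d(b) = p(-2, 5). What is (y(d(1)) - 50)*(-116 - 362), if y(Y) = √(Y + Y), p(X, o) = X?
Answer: 23900 - 956*I ≈ 23900.0 - 956.0*I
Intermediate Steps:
d(b) = -2
y(Y) = √2*√Y (y(Y) = √(2*Y) = √2*√Y)
(y(d(1)) - 50)*(-116 - 362) = (√2*√(-2) - 50)*(-116 - 362) = (√2*(I*√2) - 50)*(-478) = (2*I - 50)*(-478) = (-50 + 2*I)*(-478) = 23900 - 956*I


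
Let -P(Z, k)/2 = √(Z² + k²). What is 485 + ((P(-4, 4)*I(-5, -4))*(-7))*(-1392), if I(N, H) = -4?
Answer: 485 + 311808*√2 ≈ 4.4145e+5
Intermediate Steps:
P(Z, k) = -2*√(Z² + k²)
485 + ((P(-4, 4)*I(-5, -4))*(-7))*(-1392) = 485 + ((-2*√((-4)² + 4²)*(-4))*(-7))*(-1392) = 485 + ((-2*√(16 + 16)*(-4))*(-7))*(-1392) = 485 + ((-8*√2*(-4))*(-7))*(-1392) = 485 + ((32*√2)*(-7))*(-1392) = 485 - 224*√2*(-1392) = 485 + 311808*√2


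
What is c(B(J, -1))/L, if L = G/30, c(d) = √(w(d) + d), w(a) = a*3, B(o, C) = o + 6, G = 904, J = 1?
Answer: 15*√7/226 ≈ 0.17560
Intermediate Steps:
B(o, C) = 6 + o
w(a) = 3*a
c(d) = 2*√d (c(d) = √(3*d + d) = √(4*d) = 2*√d)
L = 452/15 (L = 904/30 = 904*(1/30) = 452/15 ≈ 30.133)
c(B(J, -1))/L = (2*√(6 + 1))/(452/15) = (2*√7)*(15/452) = 15*√7/226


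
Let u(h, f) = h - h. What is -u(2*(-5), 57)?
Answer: 0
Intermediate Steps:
u(h, f) = 0
-u(2*(-5), 57) = -1*0 = 0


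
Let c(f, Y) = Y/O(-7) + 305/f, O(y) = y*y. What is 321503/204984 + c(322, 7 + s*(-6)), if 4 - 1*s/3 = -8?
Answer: -31092599/17770536 ≈ -1.7497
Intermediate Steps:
s = 36 (s = 12 - 3*(-8) = 12 + 24 = 36)
O(y) = y²
c(f, Y) = 305/f + Y/49 (c(f, Y) = Y/((-7)²) + 305/f = Y/49 + 305/f = 305/f + Y/49)
321503/204984 + c(322, 7 + s*(-6)) = 321503/204984 + (305/322 + (7 + 36*(-6))/49) = 321503*(1/204984) + (305*(1/322) + (7 - 216)/49) = 24731/15768 + (305/322 + (1/49)*(-209)) = 24731/15768 + (305/322 - 209/49) = 24731/15768 - 7479/2254 = -31092599/17770536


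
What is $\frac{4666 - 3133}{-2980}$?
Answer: $- \frac{1533}{2980} \approx -0.51443$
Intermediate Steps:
$\frac{4666 - 3133}{-2980} = \left(4666 - 3133\right) \left(- \frac{1}{2980}\right) = 1533 \left(- \frac{1}{2980}\right) = - \frac{1533}{2980}$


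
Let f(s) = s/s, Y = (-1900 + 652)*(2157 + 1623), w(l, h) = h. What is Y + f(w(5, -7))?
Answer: -4717439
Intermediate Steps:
Y = -4717440 (Y = -1248*3780 = -4717440)
f(s) = 1
Y + f(w(5, -7)) = -4717440 + 1 = -4717439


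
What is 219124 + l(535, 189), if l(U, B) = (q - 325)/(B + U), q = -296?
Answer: 158645155/724 ≈ 2.1912e+5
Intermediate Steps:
l(U, B) = -621/(B + U) (l(U, B) = (-296 - 325)/(B + U) = -621/(B + U))
219124 + l(535, 189) = 219124 - 621/(189 + 535) = 219124 - 621/724 = 158645155/724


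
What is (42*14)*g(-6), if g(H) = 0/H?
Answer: 0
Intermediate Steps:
g(H) = 0
(42*14)*g(-6) = (42*14)*0 = 588*0 = 0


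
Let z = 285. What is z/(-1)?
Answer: -285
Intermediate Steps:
z/(-1) = 285/(-1) = 285*(-1) = -285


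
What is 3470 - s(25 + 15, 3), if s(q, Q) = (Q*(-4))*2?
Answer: 3494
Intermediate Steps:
s(q, Q) = -8*Q (s(q, Q) = -4*Q*2 = -8*Q)
3470 - s(25 + 15, 3) = 3470 - (-8)*3 = 3470 - 1*(-24) = 3470 + 24 = 3494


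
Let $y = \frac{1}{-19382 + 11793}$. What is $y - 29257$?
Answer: $- \frac{222031374}{7589} \approx -29257.0$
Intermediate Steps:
$y = - \frac{1}{7589}$ ($y = \frac{1}{-7589} = - \frac{1}{7589} \approx -0.00013177$)
$y - 29257 = - \frac{1}{7589} - 29257 = - \frac{222031374}{7589}$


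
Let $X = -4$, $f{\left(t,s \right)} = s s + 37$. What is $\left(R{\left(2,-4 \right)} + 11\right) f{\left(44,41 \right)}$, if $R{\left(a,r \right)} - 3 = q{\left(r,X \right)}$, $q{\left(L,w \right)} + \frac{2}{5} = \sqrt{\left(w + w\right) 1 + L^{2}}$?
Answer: $\frac{116824}{5} + 3436 \sqrt{2} \approx 28224.0$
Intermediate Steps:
$f{\left(t,s \right)} = 37 + s^{2}$ ($f{\left(t,s \right)} = s^{2} + 37 = 37 + s^{2}$)
$q{\left(L,w \right)} = - \frac{2}{5} + \sqrt{L^{2} + 2 w}$ ($q{\left(L,w \right)} = - \frac{2}{5} + \sqrt{\left(w + w\right) 1 + L^{2}} = - \frac{2}{5} + \sqrt{2 w 1 + L^{2}} = - \frac{2}{5} + \sqrt{2 w + L^{2}} = - \frac{2}{5} + \sqrt{L^{2} + 2 w}$)
$R{\left(a,r \right)} = \frac{13}{5} + \sqrt{-8 + r^{2}}$ ($R{\left(a,r \right)} = 3 + \left(- \frac{2}{5} + \sqrt{r^{2} + 2 \left(-4\right)}\right) = 3 + \left(- \frac{2}{5} + \sqrt{r^{2} - 8}\right) = 3 + \left(- \frac{2}{5} + \sqrt{-8 + r^{2}}\right) = \frac{13}{5} + \sqrt{-8 + r^{2}}$)
$\left(R{\left(2,-4 \right)} + 11\right) f{\left(44,41 \right)} = \left(\left(\frac{13}{5} + \sqrt{-8 + \left(-4\right)^{2}}\right) + 11\right) \left(37 + 41^{2}\right) = \left(\left(\frac{13}{5} + \sqrt{-8 + 16}\right) + 11\right) \left(37 + 1681\right) = \left(\left(\frac{13}{5} + \sqrt{8}\right) + 11\right) 1718 = \left(\left(\frac{13}{5} + 2 \sqrt{2}\right) + 11\right) 1718 = \left(\frac{68}{5} + 2 \sqrt{2}\right) 1718 = \frac{116824}{5} + 3436 \sqrt{2}$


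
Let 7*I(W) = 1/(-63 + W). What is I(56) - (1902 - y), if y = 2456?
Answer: 27145/49 ≈ 553.98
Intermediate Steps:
I(W) = 1/(7*(-63 + W))
I(56) - (1902 - y) = 1/(7*(-63 + 56)) - (1902 - 1*2456) = (1/7)/(-7) - (1902 - 2456) = (1/7)*(-1/7) - 1*(-554) = -1/49 + 554 = 27145/49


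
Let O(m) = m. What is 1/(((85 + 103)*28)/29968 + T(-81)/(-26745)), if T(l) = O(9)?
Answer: 16697795/2927416 ≈ 5.7039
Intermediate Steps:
T(l) = 9
1/(((85 + 103)*28)/29968 + T(-81)/(-26745)) = 1/(((85 + 103)*28)/29968 + 9/(-26745)) = 1/((188*28)*(1/29968) + 9*(-1/26745)) = 1/(5264*(1/29968) - 3/8915) = 1/(329/1873 - 3/8915) = 1/(2927416/16697795) = 16697795/2927416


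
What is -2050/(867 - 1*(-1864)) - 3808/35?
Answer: -1495914/13655 ≈ -109.55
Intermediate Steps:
-2050/(867 - 1*(-1864)) - 3808/35 = -2050/(867 + 1864) - 3808*1/35 = -2050/2731 - 544/5 = -1495914/13655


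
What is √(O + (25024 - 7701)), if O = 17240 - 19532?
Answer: √15031 ≈ 122.60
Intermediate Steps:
O = -2292
√(O + (25024 - 7701)) = √(-2292 + (25024 - 7701)) = √(-2292 + 17323) = √15031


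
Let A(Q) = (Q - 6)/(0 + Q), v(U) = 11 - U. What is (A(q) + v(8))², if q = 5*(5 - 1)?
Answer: 1369/100 ≈ 13.690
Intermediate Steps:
q = 20 (q = 5*4 = 20)
A(Q) = (-6 + Q)/Q
(A(q) + v(8))² = ((-6 + 20)/20 + (11 - 1*8))² = ((1/20)*14 + (11 - 8))² = (7/10 + 3)² = (37/10)² = 1369/100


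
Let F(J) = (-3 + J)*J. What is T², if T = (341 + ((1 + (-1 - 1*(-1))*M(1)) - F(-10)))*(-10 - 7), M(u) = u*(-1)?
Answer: 12988816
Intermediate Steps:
F(J) = J*(-3 + J)
M(u) = -u
T = -3604 (T = (341 + ((1 + (-1 - 1*(-1))*(-1*1)) - (-10)*(-3 - 10)))*(-10 - 7) = (341 + ((1 + (-1 + 1)*(-1)) - (-10)*(-13)))*(-17) = (341 + ((1 + 0*(-1)) - 1*130))*(-17) = (341 + ((1 + 0) - 130))*(-17) = (341 + (1 - 130))*(-17) = (341 - 129)*(-17) = 212*(-17) = -3604)
T² = (-3604)² = 12988816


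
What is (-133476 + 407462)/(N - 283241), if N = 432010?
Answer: 273986/148769 ≈ 1.8417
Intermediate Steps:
(-133476 + 407462)/(N - 283241) = (-133476 + 407462)/(432010 - 283241) = 273986/148769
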